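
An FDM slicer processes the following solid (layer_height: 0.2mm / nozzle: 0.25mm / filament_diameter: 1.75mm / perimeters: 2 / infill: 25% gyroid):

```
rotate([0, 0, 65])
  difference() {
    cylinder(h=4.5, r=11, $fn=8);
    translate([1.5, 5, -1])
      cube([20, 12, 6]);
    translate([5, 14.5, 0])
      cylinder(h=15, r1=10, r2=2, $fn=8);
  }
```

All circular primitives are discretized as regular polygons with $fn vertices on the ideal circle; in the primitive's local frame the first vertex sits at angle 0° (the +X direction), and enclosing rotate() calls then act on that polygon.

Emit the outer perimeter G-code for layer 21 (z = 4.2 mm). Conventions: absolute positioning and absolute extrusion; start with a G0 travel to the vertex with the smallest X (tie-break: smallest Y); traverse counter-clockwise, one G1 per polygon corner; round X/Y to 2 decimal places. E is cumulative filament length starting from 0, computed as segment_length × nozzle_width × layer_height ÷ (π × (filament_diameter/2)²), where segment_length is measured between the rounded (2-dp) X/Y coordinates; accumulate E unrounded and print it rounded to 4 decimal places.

At z = 4.2 mm: the cylinder: section is a regular 8-gon, circumradius r=11; the cube at (1.5, 5) is present — its section is the full 20×12 rectangle; the cone at (5, 14.5) (r1=10→r2=2) has section circumradius 7.760 here — a regular 8-gon; After the difference (first − rest): starting from the r=11 cylinder, the 20×12 cube at (1.5, 5) partially overlaps it — only the 27.20 mm² overlap (of its 240.00 mm²) is removed, clipping the outline; the cone at (5, 14.5) partially overlaps it — only the 4.81 mm² overlap (of its 170.32 mm²) is removed, clipping the outline — 1 connected region; (rotated 65° about Z; rotation is an isometry so areas/perimeters/island counts are preserved). The outline is a single polygon with 11 vertices. Extrusion per mm of travel: 0.25 × 0.2 / (π × 0.875²) = 0.020788. Accumulating E over each segment gives final E = 1.4374.

G0 X-10.34 Y-3.76 Z4.20
G1 X-4.65 Y-9.97 E0.1751
G1 X3.76 Y-10.34 E0.3501
G1 X9.97 Y-4.65 E0.5252
G1 X10.34 Y3.76 E0.7002
G1 X4.65 Y9.97 E0.8752
G1 X-0.76 Y10.21 E0.9878
G1 X-3.90 Y3.47 E1.1424
G1 X-6.79 Y4.82 E1.2087
G1 X-8.37 Y3.37 E1.2533
G1 X-10.02 Y3.44 E1.2876
G1 X-10.34 Y-3.76 E1.4374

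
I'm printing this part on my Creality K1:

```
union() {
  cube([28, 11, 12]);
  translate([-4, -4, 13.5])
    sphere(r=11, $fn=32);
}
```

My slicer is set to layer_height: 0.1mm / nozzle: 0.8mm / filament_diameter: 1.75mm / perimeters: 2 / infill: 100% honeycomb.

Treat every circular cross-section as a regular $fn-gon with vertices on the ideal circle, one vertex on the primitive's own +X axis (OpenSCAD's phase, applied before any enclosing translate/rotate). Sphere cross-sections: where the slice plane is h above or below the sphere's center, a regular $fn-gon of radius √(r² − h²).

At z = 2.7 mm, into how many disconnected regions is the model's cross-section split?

At z = 2.7 mm: the cube is present — its section is the full 28×11 rectangle; the r=11 sphere at (-4, -4) contributes a regular 32-gon of circumradius √(11²−10.8²) = 2.088; Taking the union: the 2 present regions are separate (no shared area or edge), so areas and boundary lengths simply add and each stays a separate island — 2 connected regions. The result has 2 disconnected regions.

2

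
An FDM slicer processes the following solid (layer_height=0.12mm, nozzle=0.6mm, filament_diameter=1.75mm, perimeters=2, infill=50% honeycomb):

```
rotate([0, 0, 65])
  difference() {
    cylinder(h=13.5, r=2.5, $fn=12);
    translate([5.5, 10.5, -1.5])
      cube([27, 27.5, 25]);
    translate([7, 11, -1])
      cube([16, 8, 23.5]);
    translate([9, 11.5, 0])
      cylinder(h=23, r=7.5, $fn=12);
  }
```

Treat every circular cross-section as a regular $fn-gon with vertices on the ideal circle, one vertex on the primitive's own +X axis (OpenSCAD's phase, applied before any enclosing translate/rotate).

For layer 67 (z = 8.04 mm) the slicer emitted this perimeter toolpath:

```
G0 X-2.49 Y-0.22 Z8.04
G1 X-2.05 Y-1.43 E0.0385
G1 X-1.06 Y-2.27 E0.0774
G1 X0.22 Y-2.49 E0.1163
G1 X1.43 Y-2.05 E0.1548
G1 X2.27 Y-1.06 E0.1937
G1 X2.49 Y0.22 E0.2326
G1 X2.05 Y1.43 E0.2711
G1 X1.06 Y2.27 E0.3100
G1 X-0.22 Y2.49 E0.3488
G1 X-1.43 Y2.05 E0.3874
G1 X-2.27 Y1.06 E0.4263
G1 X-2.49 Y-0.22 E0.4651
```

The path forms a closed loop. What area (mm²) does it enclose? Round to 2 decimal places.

18.77 mm²

Apply the shoelace formula to the sequence of (X, Y) vertices; enclosed area = 18.77 mm².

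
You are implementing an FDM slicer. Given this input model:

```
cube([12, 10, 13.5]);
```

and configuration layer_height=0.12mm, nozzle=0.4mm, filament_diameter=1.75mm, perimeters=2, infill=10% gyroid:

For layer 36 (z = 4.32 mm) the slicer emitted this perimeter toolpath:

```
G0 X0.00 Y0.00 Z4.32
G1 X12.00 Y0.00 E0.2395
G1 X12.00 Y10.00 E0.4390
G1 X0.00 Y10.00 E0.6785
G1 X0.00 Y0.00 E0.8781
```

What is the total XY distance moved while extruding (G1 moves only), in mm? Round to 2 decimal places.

Sum the Euclidean lengths of each G1 segment: total = 44.00 mm.

44.00 mm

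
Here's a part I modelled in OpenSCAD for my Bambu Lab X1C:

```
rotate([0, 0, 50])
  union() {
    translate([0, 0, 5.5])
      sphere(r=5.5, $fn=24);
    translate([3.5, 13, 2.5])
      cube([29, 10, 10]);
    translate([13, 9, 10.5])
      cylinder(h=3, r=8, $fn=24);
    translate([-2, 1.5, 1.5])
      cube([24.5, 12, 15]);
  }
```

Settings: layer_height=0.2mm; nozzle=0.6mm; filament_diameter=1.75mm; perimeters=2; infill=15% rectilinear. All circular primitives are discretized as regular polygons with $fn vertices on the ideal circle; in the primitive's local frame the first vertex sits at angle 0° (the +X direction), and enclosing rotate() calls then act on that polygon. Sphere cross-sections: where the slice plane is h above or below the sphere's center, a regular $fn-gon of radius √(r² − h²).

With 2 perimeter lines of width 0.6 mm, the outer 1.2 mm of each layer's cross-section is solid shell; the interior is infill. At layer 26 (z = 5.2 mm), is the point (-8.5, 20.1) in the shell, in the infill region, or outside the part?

infill

At z = 5.2 mm: the r=5.5 sphere slices to a regular 24-gon of circumradius 5.492 (√(r²−h²) with h=0.3 from center); the 29×10 cube at (3.5, 13) contributes its full rectangle; the cylinder at (13, 9) is not intersected at this z (z outside [10.5, 13.5]); the 24.5×12 cube at (-2, 1.5) contributes its full rectangle; Taking the union: the regions partially overlap (shared area 32.50 mm²), so overlapping operands fuse into one piece — 1 connected region; (whole slice rotated 50° about Z — lengths, areas and connectivity unchanged). Overall, the cross-section is a single solid region. Undo the 50° rotation: the query point maps to (9.934, 19.431) in the un-rotated model frame. The nearest boundary edge runs (3.50, 23.00)→(32.50, 23.00); distance from the point to it = 3.57 mm. The point is inside the cross-section and 3.57 mm from the nearest boundary — more than the 1.2 mm shell width (2 × 0.6), so it's in the infill interior.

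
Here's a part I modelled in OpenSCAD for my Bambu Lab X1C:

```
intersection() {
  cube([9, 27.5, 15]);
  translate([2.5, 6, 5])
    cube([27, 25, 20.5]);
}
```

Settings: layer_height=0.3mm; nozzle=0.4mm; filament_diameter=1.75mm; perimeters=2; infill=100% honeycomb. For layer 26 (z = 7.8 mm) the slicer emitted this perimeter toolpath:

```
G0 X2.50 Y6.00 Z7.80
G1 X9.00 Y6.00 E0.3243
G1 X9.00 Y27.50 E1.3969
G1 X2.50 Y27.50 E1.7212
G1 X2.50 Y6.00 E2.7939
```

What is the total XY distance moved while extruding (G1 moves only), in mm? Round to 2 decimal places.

56.00 mm

Sum the Euclidean lengths of each G1 segment: total = 56.00 mm.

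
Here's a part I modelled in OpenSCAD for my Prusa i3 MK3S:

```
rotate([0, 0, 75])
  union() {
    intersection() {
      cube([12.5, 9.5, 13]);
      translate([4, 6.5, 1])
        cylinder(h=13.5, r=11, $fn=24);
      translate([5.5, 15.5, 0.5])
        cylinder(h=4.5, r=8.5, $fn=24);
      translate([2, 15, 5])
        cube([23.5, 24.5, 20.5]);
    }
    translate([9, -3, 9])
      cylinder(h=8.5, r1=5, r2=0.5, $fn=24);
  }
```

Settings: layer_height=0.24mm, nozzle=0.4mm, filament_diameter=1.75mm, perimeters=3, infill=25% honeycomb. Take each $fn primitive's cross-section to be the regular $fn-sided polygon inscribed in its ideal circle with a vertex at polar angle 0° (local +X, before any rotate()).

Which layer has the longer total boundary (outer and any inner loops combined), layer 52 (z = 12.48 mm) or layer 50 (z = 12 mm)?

Layer 52 (z = 12.48): the 12.5×9.5 cube contributes its full rectangle (perimeter 44.00 mm); the r=11 cylinder at (4, 6.5) contributes a regular 24-gon of circumradius 11 (perimeter = 2·24·11.000·sin(180°/24) = 68.92 mm); the cylinder at (5.5, 15.5) does not reach this height (z outside [0.5, 5]); the 23.5×24.5 cube at (2, 15) contributes its full rectangle (perimeter 96.00 mm); Taking the intersection: at least one operand is absent at this height, so nothing remains; the cone at (9, -3) (r1=5→r2=0.5) has section circumradius 3.158 here — a regular 24-gon (perimeter = 2·24·3.158·sin(180°/24) = 19.78 mm); Merging all regions: only the cone at (9, -3) is present, so the union is just that shape — boundary = 19.78 mm; (whole slice rotated 75° about Z — lengths, areas and connectivity unchanged). So its perimeter = 19.78 mm. Layer 50 (z = 12): the cube is present — its section is the full 12.5×9.5 rectangle (perimeter 44.00 mm); the r=11 cylinder at (4, 6.5) gives a regular 24-gon of circumradius 11 (constant along its height) (perimeter = 2·24·11.000·sin(180°/24) = 68.92 mm); the cylinder at (5.5, 15.5) does not reach this height (z outside [0.5, 5]); the cube at (2, 15) is present — its section is the full 23.5×24.5 rectangle (perimeter 96.00 mm); After intersecting: at least one operand is absent at this height, so nothing remains; the cone at (9, -3) (r1=5→r2=0.5) has section circumradius 3.412 here — a regular 24-gon (perimeter = 2·24·3.412·sin(180°/24) = 21.38 mm); Taking the union: only the cone at (9, -3) is present, so the union is just that shape — boundary = 21.38 mm; (rotated 75° about Z; rotation is an isometry so areas/perimeters/island counts are preserved). So its perimeter = 21.38 mm. Layer 50 is larger (21.38 vs 19.78 mm).

layer 50 (z = 12 mm)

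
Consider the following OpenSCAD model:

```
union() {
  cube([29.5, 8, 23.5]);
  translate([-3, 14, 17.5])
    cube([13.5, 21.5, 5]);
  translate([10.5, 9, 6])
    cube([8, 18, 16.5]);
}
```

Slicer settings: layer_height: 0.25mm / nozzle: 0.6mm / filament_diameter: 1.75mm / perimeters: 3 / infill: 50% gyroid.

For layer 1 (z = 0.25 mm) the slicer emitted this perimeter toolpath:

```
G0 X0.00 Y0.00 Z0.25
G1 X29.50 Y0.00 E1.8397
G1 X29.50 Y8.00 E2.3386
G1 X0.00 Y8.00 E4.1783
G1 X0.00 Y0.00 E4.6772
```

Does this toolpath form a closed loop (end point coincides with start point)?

Start point (G0): (0.00, 0.00). End point (last G1): the path returns to the start — closed.

yes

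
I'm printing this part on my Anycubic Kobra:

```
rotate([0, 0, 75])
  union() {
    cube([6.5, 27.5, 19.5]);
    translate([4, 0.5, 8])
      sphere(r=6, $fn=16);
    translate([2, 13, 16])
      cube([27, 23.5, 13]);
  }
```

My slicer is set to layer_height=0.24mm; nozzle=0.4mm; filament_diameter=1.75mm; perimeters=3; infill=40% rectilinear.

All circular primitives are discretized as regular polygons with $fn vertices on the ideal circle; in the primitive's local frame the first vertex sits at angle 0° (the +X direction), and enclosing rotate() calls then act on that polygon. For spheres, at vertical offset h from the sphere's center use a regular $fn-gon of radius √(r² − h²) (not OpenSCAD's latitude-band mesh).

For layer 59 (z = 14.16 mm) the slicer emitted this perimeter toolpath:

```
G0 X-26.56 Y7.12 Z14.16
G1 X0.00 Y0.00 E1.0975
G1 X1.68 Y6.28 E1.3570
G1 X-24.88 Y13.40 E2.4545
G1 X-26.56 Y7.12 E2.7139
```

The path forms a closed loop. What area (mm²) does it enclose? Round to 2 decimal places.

Apply the shoelace formula to the sequence of (X, Y) vertices; enclosed area = 178.76 mm².

178.76 mm²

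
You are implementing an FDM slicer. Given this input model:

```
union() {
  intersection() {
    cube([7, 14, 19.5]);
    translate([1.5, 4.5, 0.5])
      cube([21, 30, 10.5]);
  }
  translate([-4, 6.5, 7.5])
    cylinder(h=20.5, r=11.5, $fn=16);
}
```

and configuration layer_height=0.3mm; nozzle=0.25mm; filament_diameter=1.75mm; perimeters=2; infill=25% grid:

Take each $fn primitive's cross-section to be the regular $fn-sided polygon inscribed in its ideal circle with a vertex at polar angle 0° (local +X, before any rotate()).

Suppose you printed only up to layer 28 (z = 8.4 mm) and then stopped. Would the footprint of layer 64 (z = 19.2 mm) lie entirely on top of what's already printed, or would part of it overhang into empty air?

Compare the two slices. At z = 8.4: the cube (footprint 7×14) is included at this height (area 98.00 mm²); the 21×30 cube at (1.5, 4.5) contributes its full rectangle (area 630.00 mm²); Keeping only the common overlap: the 21×30 cube at (1.5, 4.5) partially overlaps the 7×14 cube; clipping to the common part keeps 52.25 mm² — area = 52.25 mm²; the r=11.5 cylinder at (-4, 6.5) contributes a regular 16-gon of circumradius 11.5 (area = (16/2)·11.500²·sin(360°/16) = 404.88 mm²); Combining (union): the regions partially overlap — summed areas 457.13 mm² minus the doubly-counted overlap 47.52 mm² gives 409.61 mm² — area = 409.61 mm². At z = 19.2: the cube is present — its section is the full 7×14 rectangle (area 98.00 mm²); the cube at (1.5, 4.5) does not reach this height (z outside [0.5, 11]); Keeping only the common overlap: at least one operand is absent at this height, so nothing remains; the r=11.5 cylinder at (-4, 6.5) gives a regular 16-gon of circumradius 11.5 (constant along its height) (area = (16/2)·11.500²·sin(360°/16) = 404.88 mm²); Combining (union): only the r=11.5 cylinder at (-4, 6.5) is present, so the union is just that shape — area = 404.88 mm². Checking containment: the cross-section at z = 19.2 is a subset of the cross-section at z = 8.4.

entirely on top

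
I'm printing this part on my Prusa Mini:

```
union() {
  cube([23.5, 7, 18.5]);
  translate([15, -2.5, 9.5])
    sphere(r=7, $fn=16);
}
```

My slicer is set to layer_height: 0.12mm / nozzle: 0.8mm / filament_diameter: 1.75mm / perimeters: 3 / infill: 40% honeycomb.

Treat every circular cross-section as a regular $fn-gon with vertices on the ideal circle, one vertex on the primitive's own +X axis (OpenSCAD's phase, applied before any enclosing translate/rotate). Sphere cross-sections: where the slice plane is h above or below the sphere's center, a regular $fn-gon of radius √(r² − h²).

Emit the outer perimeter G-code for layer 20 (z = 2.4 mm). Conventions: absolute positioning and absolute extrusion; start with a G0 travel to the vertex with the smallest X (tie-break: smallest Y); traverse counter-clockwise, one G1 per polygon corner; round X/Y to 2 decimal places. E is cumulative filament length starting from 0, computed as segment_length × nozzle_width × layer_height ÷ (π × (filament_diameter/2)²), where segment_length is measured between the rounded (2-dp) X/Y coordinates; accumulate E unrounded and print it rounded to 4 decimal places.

At z = 2.4 mm: the cube is present — its section is the full 23.5×7 rectangle; the sphere at (15, -2.5) is absent (|z−center|=7.100 > r=7); Combining (union): only the 23.5×7 cube is present, so the union is just that shape — 1 connected region. The outline is a single polygon with 4 vertices. Extrusion per mm of travel: 0.8 × 0.12 / (π × 0.875²) = 0.039912. Accumulating E over each segment gives final E = 2.4346.

G0 X0.00 Y0.00 Z2.40
G1 X23.50 Y0.00 E0.9379
G1 X23.50 Y7.00 E1.2173
G1 X0.00 Y7.00 E2.1553
G1 X0.00 Y0.00 E2.4346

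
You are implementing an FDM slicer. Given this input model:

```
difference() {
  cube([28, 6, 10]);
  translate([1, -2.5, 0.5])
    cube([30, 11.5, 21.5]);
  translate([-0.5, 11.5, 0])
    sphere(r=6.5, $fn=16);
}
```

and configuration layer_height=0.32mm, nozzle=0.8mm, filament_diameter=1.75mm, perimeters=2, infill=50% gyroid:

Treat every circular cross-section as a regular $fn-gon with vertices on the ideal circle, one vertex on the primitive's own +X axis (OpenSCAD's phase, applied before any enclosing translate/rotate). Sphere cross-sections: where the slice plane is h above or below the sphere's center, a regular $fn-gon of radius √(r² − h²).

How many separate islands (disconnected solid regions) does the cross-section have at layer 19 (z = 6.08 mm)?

1

At z = 6.08 mm: the cube (footprint 28×6) is included at this height; the 30×11.5 cube at (1, -2.5) contributes its full rectangle; the r=6.5 sphere at (-0.5, 11.5) contributes a regular 16-gon of circumradius √(6.5²−6.08²) = 2.299; Subtracting the remaining from the first: starting from the 28×6 cube, the 30×11.5 cube at (1, -2.5) partially overlaps it — only the 162.00 mm² overlap (of its 345.00 mm²) is removed, clipping the outline; the r=6.5 sphere at (-0.5, 11.5) misses the remaining region (no effect) — 1 connected region. Overall, the cross-section is a single solid region. Island count = 1.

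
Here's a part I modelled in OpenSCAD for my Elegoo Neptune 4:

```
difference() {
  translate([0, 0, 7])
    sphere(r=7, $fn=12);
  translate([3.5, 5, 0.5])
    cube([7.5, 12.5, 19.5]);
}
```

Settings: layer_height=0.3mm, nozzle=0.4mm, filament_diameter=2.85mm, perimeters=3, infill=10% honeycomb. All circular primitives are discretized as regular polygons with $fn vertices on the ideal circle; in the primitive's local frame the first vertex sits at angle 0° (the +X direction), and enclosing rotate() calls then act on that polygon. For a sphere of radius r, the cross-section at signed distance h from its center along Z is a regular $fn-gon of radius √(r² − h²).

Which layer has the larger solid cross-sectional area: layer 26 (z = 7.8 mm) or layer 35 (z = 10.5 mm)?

Layer 26 (z = 7.8): the r=7 sphere slices to a regular 12-gon of circumradius 6.954 (√(r²−h²) with h=0.8 from center) (area = (12/2)·6.954²·sin(360°/12) = 145.08 mm²); the cube at (3.5, 5) is present — its section is the full 7.5×12.5 rectangle (area 93.75 mm²); Subtracting the remaining from the first: starting from the r=7 sphere (145.08 mm²), the 7.5×12.5 cube at (3.5, 5) partially overlaps it — only the 0.50 mm² overlap (of its 93.75 mm²) is removed, clipping the outline — area = 144.58 mm². So its area = 144.58 mm². Layer 35 (z = 10.5): the r=7 sphere slices to a regular 12-gon of circumradius 6.062 (√(r²−h²) with h=3.5 from center) (area = (12/2)·6.062²·sin(360°/12) = 110.25 mm²); the cube at (3.5, 5) (footprint 7.5×12.5) is included at this height (area 93.75 mm²); Subtracting the remaining from the first: starting from the r=7 sphere (110.25 mm²), the 7.5×12.5 cube at (3.5, 5) misses the remaining region (no effect) — area = 110.25 mm². So its area = 110.25 mm². Layer 26 is larger (144.58 vs 110.25 mm²).

layer 26 (z = 7.8 mm)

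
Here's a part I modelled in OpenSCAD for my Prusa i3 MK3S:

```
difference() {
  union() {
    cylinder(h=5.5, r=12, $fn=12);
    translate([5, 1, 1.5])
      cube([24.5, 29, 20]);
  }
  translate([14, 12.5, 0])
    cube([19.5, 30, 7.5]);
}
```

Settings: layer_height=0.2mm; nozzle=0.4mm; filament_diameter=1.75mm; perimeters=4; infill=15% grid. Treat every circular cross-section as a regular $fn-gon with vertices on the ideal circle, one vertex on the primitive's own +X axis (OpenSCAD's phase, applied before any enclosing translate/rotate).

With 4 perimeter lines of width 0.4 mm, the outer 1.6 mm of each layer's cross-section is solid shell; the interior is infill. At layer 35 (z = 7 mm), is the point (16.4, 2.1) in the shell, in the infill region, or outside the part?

shell

At z = 7 mm: the cylinder is not intersected at this z (z outside [0, 5.5]); the cube at (5, 1) (footprint 24.5×29) is included at this height; Combining (union): only the 24.5×29 cube at (5, 1) is present, so the union is just that shape — 1 connected region; the cube at (14, 12.5) is present — its section is the full 19.5×30 rectangle; After the difference (first − rest): starting from the result so far, the 19.5×30 cube at (14, 12.5) partially overlaps it — only the 271.25 mm² overlap (of its 585.00 mm²) is removed, clipping the outline — 1 connected region. Overall, the cross-section is a single solid region. The nearest boundary edge runs (29.50, 1.00)→(5.00, 1.00); distance from the point to it = 1.10 mm. The point is inside the cross-section, 1.10 mm from the nearest boundary — within the 1.6 mm shell band (4 × 0.4).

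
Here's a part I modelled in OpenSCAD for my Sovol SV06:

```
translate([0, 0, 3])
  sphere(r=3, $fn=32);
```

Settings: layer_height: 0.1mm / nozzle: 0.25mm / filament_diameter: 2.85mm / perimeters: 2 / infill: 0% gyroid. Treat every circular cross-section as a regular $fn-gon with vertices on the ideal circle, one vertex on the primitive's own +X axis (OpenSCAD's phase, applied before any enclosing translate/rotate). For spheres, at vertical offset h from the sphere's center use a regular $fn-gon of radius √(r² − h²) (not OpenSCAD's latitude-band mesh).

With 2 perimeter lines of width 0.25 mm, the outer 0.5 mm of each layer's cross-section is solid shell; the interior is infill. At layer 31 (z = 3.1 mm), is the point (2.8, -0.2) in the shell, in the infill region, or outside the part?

shell

At z = 3.1 mm: the sphere: section is a regular 32-gon, circumradius = √(r²−h²) = √(3²−0.1²) = 2.998. Overall, the cross-section is a single solid region. The nearest boundary edge runs (2.94, -0.58)→(3.00, 0.00); distance from the point to it = 0.18 mm. The point is inside the cross-section, 0.18 mm from the nearest boundary — within the 0.5 mm shell band (2 × 0.25).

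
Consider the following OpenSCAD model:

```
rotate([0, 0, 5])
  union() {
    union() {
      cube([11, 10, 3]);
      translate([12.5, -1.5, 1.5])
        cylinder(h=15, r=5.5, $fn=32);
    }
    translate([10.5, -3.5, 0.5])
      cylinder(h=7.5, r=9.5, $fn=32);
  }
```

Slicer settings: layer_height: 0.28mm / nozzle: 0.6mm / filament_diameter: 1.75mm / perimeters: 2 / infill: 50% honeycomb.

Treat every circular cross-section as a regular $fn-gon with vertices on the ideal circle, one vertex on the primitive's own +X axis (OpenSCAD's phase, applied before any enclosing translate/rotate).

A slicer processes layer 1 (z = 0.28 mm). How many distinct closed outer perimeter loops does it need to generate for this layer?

At z = 0.28 mm: the cube (footprint 11×10) is included at this height; the cylinder at (12.5, -1.5) is absent (z outside [1.5, 16.5]); Combining (union): only the 11×10 cube is present, so the union is just that shape — 1 connected region; the cylinder at (10.5, -3.5) is not intersected at this z (z outside [0.5, 8]); Taking the union: only that combined region is present, so the union is just that shape — 1 connected region; (whole slice rotated 5° about Z — lengths, areas and connectivity unchanged). The result has 1 disconnected region.

1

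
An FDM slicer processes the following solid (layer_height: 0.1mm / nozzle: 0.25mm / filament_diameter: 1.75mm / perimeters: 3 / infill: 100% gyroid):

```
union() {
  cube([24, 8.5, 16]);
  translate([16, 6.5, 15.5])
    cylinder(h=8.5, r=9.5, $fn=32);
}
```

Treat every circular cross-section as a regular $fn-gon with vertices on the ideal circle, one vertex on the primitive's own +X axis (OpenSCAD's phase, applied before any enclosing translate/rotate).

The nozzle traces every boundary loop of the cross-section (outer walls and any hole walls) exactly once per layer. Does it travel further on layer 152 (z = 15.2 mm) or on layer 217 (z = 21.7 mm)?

Layer 152 (z = 15.2): the 24×8.5 cube contributes its full rectangle (perimeter 65.00 mm); the cylinder at (16, 6.5) does not reach this height (z outside [15.5, 24]); Taking the union: only the 24×8.5 cube is present, so the union is just that shape — boundary = 65.00 mm. So its perimeter = 65.00 mm. Layer 217 (z = 21.7): the cube is absent (z outside [0, 16]); the r=9.5 cylinder at (16, 6.5) contributes a regular 32-gon of circumradius 9.5 (perimeter = 2·32·9.500·sin(180°/32) = 59.59 mm); Combining (union): only the r=9.5 cylinder at (16, 6.5) is present, so the union is just that shape — boundary = 59.59 mm. So its perimeter = 59.59 mm. Layer 152 is larger (65.00 vs 59.59 mm).

layer 152 (z = 15.2 mm)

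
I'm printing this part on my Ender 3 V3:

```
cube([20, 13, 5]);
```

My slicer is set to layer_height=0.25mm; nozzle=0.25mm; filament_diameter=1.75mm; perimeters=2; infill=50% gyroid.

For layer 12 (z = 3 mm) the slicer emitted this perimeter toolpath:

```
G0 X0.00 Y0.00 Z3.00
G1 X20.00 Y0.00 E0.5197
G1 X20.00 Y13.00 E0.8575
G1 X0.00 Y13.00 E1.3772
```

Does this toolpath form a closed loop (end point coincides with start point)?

Start point (G0): (0.00, 0.00). End point (last G1): the path does not return to the start — open.

no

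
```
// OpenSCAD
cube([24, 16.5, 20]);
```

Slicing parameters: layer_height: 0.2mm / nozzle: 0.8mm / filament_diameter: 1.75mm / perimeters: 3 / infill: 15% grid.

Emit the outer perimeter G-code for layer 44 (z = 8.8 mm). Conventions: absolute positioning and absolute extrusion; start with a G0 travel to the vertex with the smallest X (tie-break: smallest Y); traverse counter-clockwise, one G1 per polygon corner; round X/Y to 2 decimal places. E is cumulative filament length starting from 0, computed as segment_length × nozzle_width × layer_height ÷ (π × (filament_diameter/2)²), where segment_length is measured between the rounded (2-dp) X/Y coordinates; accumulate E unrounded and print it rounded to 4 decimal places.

At z = 8.8 mm: the 24×16.5 cube contributes its full rectangle. The outline is a single polygon with 4 vertices. Extrusion per mm of travel: 0.8 × 0.2 / (π × 0.875²) = 0.066520. Accumulating E over each segment gives final E = 5.3881.

G0 X0.00 Y0.00 Z8.80
G1 X24.00 Y0.00 E1.5965
G1 X24.00 Y16.50 E2.6941
G1 X0.00 Y16.50 E4.2906
G1 X0.00 Y0.00 E5.3881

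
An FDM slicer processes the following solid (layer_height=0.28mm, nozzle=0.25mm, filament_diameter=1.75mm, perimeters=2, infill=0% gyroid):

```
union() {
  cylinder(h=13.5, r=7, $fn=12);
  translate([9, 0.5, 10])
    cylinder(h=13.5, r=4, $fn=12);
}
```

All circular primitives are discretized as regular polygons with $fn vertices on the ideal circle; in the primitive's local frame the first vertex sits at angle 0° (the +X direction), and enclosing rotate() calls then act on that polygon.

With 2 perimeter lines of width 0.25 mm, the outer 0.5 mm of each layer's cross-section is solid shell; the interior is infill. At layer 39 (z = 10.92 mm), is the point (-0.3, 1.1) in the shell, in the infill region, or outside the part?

infill

At z = 10.92 mm: the cylinder: section is a regular 12-gon, circumradius r=7; the r=4 cylinder at (9, 0.5) gives a regular 12-gon of circumradius 4 (constant along its height); Taking the union: the regions partially overlap (shared area 6.48 mm²), so overlapping operands fuse into one piece — 1 connected region. Overall, the cross-section is a single solid region. The nearest boundary edge runs (-3.50, 6.06)→(0.00, 7.00); distance from the point to it = 5.62 mm. The point is inside the cross-section and 5.62 mm from the nearest boundary — more than the 0.5 mm shell width (2 × 0.25), so it's in the infill interior.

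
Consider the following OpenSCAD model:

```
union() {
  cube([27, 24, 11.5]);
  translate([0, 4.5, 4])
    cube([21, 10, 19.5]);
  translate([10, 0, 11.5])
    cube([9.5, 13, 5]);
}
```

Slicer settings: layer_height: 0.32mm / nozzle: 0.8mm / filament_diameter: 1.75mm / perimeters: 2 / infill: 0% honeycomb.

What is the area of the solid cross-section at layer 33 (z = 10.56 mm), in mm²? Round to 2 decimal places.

At z = 10.56 mm: the cube (footprint 27×24) is included at this height (area 648.00 mm²); the 21×10 cube at (0, 4.5) contributes its full rectangle (area 210.00 mm²); the cube at (10, 0) is absent (z outside [11.5, 16.5]); Combining (union): the 21×10 cube at (0, 4.5) lies entirely inside the 27×24 cube, so the union is just the 27×24 cube — area = 648.00 mm². Overall, the cross-section is a single solid region. Net area = 648.00 mm².

648.00 mm²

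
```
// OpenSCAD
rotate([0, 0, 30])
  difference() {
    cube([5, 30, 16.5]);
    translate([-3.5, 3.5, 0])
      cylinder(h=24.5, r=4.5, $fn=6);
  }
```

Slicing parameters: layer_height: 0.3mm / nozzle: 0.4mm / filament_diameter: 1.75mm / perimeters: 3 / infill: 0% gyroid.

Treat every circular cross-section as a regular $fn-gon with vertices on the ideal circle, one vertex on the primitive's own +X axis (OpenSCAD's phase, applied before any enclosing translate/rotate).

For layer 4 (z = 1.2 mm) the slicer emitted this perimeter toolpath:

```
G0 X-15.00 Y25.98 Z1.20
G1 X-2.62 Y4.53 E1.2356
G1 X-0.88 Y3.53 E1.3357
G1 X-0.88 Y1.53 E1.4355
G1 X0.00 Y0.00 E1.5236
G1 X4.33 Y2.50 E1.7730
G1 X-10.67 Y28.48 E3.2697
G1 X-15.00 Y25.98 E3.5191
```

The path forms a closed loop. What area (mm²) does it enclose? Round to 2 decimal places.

148.30 mm²

Apply the shoelace formula to the sequence of (X, Y) vertices; enclosed area = 148.30 mm².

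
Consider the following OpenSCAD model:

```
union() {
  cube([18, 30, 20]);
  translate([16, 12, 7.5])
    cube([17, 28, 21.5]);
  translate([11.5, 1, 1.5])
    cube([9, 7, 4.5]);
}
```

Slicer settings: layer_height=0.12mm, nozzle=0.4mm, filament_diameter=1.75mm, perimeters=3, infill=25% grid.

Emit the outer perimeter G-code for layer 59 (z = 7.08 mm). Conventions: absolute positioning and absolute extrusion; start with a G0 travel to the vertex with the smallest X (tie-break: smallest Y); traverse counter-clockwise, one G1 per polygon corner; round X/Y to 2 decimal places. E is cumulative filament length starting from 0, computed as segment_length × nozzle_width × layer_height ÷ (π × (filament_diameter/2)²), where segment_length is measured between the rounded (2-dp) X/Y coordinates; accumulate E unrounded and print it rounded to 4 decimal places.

At z = 7.08 mm: the cube is present — its section is the full 18×30 rectangle; the cube at (16, 12) is absent (z outside [7.5, 29]); the cube at (11.5, 1) does not reach this height (z outside [1.5, 6]); Taking the union: only the 18×30 cube is present, so the union is just that shape — 1 connected region. The outline is a single polygon with 4 vertices. Extrusion per mm of travel: 0.4 × 0.12 / (π × 0.875²) = 0.019956. Accumulating E over each segment gives final E = 1.9158.

G0 X0.00 Y0.00 Z7.08
G1 X18.00 Y0.00 E0.3592
G1 X18.00 Y30.00 E0.9579
G1 X0.00 Y30.00 E1.3171
G1 X0.00 Y0.00 E1.9158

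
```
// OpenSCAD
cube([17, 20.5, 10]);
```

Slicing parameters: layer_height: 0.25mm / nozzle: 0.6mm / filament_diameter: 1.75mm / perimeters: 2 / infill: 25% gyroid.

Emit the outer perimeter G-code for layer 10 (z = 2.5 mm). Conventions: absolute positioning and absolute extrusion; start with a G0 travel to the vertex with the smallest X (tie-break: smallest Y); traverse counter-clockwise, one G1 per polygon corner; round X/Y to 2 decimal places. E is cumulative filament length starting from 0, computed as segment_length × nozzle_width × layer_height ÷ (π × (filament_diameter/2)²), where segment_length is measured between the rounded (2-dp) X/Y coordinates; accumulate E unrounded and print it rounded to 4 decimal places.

G0 X0.00 Y0.00 Z2.50
G1 X17.00 Y0.00 E1.0602
G1 X17.00 Y20.50 E2.3386
G1 X0.00 Y20.50 E3.3988
G1 X0.00 Y0.00 E4.6772

At z = 2.5 mm: the cube is present — its section is the full 17×20.5 rectangle. The outline is a single polygon with 4 vertices. Extrusion per mm of travel: 0.6 × 0.25 / (π × 0.875²) = 0.062363. Accumulating E over each segment gives final E = 4.6772.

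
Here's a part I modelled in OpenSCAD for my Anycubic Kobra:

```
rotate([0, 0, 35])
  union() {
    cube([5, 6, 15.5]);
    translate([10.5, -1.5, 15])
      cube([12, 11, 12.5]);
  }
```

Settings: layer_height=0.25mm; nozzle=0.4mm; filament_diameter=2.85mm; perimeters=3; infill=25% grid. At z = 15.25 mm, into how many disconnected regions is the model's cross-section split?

2

At z = 15.25 mm: the 5×6 cube contributes its full rectangle; the cube at (10.5, -1.5) (footprint 12×11) is included at this height; Combining (union): the 2 present regions are separate (no shared area or edge), so areas and boundary lengths simply add and each stays a separate island — 2 connected regions; (rotated 35° about Z; rotation is an isometry so areas/perimeters/island counts are preserved). The result has 2 disconnected regions.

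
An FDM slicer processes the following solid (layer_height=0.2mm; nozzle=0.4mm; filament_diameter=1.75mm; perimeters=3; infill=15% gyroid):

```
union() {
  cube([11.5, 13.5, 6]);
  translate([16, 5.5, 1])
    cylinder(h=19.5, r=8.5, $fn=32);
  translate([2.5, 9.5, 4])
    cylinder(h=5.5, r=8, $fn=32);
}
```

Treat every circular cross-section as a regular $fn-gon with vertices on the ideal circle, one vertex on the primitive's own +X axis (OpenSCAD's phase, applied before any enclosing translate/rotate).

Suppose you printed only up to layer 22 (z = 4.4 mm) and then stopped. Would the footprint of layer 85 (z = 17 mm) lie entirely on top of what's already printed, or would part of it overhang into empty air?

Compare the two slices. At z = 4.4: the cube (footprint 11.5×13.5) is included at this height (area 155.25 mm²); the r=8.5 cylinder at (16, 5.5) gives a regular 32-gon of circumradius 8.5 (constant along its height) (area = (32/2)·8.500²·sin(360°/32) = 225.52 mm²); the r=8 cylinder at (2.5, 9.5) contributes a regular 32-gon of circumradius 8 (area = (32/2)·8.000²·sin(360°/32) = 199.77 mm²); Combining (union): the regions partially overlap — summed areas 580.55 mm² minus the doubly-counted overlap 148.51 mm² gives 432.04 mm² — area = 432.04 mm². At z = 17: the cube does not reach this height (z outside [0, 6]); the r=8.5 cylinder at (16, 5.5) contributes a regular 32-gon of circumradius 8.5 (area = (32/2)·8.500²·sin(360°/32) = 225.52 mm²); the cylinder at (2.5, 9.5) does not reach this height (z outside [4, 9.5]); Merging all regions: only the r=8.5 cylinder at (16, 5.5) is present, so the union is just that shape — area = 225.52 mm². Checking containment: the cross-section at z = 17 is a subset of the cross-section at z = 4.4.

entirely on top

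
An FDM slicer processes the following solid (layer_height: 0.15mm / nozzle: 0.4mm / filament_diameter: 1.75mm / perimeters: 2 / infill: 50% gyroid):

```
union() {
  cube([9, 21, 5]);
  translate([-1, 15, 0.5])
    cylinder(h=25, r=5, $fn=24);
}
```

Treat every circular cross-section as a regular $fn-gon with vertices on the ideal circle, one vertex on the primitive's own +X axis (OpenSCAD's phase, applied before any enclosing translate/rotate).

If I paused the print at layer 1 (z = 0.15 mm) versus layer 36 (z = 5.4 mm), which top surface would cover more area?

Layer 1 (z = 0.15): the 9×21 cube contributes its full rectangle (area 189.00 mm²); the cylinder at (-1, 15) is absent (z outside [0.5, 25.5]); Combining (union): only the 9×21 cube is present, so the union is just that shape — area = 189.00 mm². So its area = 189.00 mm². Layer 36 (z = 5.4): the cube does not reach this height (z outside [0, 5]); the cylinder at (-1, 15): section is a regular 24-gon, circumradius r=5 (area = (24/2)·5.000²·sin(360°/24) = 77.65 mm²); Combining (union): only the r=5 cylinder at (-1, 15) is present, so the union is just that shape — area = 77.65 mm². So its area = 77.65 mm². Layer 1 is larger (189.00 vs 77.65 mm²).

layer 1 (z = 0.15 mm)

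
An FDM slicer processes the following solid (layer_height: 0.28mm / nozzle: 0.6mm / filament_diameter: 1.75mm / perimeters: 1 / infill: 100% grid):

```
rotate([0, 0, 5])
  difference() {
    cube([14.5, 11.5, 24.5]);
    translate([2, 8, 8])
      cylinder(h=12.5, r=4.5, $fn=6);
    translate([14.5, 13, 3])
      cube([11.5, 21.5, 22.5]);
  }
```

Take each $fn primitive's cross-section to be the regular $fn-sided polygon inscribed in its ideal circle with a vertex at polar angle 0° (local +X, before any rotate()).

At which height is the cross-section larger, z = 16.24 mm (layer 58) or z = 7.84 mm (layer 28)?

layer 28 (z = 7.84 mm)

Layer 58 (z = 16.24): the 14.5×11.5 cube contributes its full rectangle (area 166.75 mm²); the r=4.5 cylinder at (2, 8) contributes a regular 6-gon of circumradius 4.5 (area = (6/2)·4.500²·sin(360°/6) = 52.61 mm²); the cube at (14.5, 13) is present — its section is the full 11.5×21.5 rectangle (area 247.25 mm²); After the difference (first − rest): starting from the 14.5×11.5 cube (166.75 mm²), the r=4.5 cylinder at (2, 8) partially overlaps it — only the 40.16 mm² overlap (of its 52.61 mm²) is removed, clipping the outline; the 11.5×21.5 cube at (14.5, 13) misses the remaining region (no effect) — area = 126.59 mm²; (whole slice rotated 5° about Z — lengths, areas and connectivity unchanged). So its area = 126.59 mm². Layer 28 (z = 7.84): the cube is present — its section is the full 14.5×11.5 rectangle (area 166.75 mm²); the cylinder at (2, 8) is absent (z outside [8, 20.5]); the cube at (14.5, 13) (footprint 11.5×21.5) is included at this height (area 247.25 mm²); After the difference (first − rest): starting from the 14.5×11.5 cube (166.75 mm²), the 11.5×21.5 cube at (14.5, 13) misses the remaining region (no effect) — area = 166.75 mm²; (rotated 5° about Z; rotation is an isometry so areas/perimeters/island counts are preserved). So its area = 166.75 mm². Layer 28 is larger (166.75 vs 126.59 mm²).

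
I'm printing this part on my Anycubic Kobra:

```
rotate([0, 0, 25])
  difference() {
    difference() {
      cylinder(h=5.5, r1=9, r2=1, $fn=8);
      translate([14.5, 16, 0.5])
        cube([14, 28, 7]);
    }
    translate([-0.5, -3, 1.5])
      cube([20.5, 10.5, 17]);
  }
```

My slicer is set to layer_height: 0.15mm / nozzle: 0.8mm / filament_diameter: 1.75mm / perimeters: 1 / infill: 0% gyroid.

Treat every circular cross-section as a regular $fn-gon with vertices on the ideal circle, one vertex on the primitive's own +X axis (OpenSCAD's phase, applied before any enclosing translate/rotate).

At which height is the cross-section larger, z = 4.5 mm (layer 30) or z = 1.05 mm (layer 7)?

layer 7 (z = 1.05 mm)

Layer 30 (z = 4.5): the cone: at t=0.818 of its height the radius interpolates to r₁+(r₂−r₁)t = 2.455, giving a regular 8-gon of that circumradius (area = (8/2)·2.455²·sin(360°/8) = 17.04 mm²); the cube at (14.5, 16) (footprint 14×28) is included at this height (area 392.00 mm²); After the difference (first − rest): starting from the cone (17.04 mm²), the 14×28 cube at (14.5, 16) misses the remaining region (no effect) — area = 17.04 mm²; the cube at (-0.5, -3) (footprint 20.5×10.5) is included at this height (area 215.25 mm²); Taking the first minus the rest: starting from that combined region (17.04 mm²), the 20.5×10.5 cube at (-0.5, -3) partially overlaps it — only the 10.87 mm² overlap (of its 215.25 mm²) is removed, clipping the outline — area = 6.17 mm²; (rotated 25° about Z; rotation is an isometry so areas/perimeters/island counts are preserved). So its area = 6.17 mm². Layer 7 (z = 1.05): the cone contributes a regular 8-gon of circumradius 7.473 (interpolated between r1=9 and r2=1 at t=0.191) (area = (8/2)·7.473²·sin(360°/8) = 157.94 mm²); the cube at (14.5, 16) is present — its section is the full 14×28 rectangle (area 392.00 mm²); Taking the first minus the rest: starting from the cone (157.94 mm²), the 14×28 cube at (14.5, 16) misses the remaining region (no effect) — area = 157.94 mm²; the cube at (-0.5, -3) is absent (z outside [1.5, 18.5]); Subtracting the remaining from the first: none of the subtracted shapes is present at this height, so that combined region is unchanged — area = 157.94 mm²; (rotated 25° about Z; rotation is an isometry so areas/perimeters/island counts are preserved). So its area = 157.94 mm². Layer 7 is larger (157.94 vs 6.17 mm²).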